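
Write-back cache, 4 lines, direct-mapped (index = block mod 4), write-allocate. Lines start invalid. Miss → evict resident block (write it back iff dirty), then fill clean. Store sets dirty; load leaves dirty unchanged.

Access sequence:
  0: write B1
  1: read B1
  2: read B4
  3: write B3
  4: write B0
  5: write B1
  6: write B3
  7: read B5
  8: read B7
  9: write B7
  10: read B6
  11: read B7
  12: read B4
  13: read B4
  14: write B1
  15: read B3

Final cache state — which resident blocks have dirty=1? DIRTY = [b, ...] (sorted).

0: W B1 → L1 miss [D]
1: R B1 → L1 hit [D]
2: R B4 → L0 miss [-]
3: W B3 → L3 miss [D]
4: W B0 → L0 miss [D]
5: W B1 → L1 hit [D]
6: W B3 → L3 hit [D]
7: R B5 → L1 miss wb→B1 [-]
8: R B7 → L3 miss wb→B3 [-]
9: W B7 → L3 hit [D]
10: R B6 → L2 miss [-]
11: R B7 → L3 hit [D]
12: R B4 → L0 miss wb→B0 [-]
13: R B4 → L0 hit [-]
14: W B1 → L1 miss [D]
15: R B3 → L3 miss wb→B7 [-]

DIRTY = [1]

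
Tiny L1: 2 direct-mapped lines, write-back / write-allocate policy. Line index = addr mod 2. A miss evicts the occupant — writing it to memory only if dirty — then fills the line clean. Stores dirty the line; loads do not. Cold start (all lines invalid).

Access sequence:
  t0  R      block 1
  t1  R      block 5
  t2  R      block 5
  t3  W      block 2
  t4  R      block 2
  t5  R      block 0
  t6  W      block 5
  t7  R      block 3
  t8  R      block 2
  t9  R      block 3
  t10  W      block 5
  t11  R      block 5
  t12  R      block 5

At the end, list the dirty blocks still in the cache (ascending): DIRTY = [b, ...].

DIRTY = [5]

0: R B1 -> L1 miss  d=-]
1: R B5 -> L1 miss  d=-]
2: R B5 -> L1 hit  d=-]
3: W B2 -> L0 miss  d=D]
4: R B2 -> L0 hit  d=D]
5: R B0 -> L0 miss wb->B2  d=-]
6: W B5 -> L1 hit  d=D]
7: R B3 -> L1 miss wb->B5  d=-]
8: R B2 -> L0 miss  d=-]
9: R B3 -> L1 hit  d=-]
10: W B5 -> L1 miss  d=D]
11: R B5 -> L1 hit  d=D]
12: R B5 -> L1 hit  d=D]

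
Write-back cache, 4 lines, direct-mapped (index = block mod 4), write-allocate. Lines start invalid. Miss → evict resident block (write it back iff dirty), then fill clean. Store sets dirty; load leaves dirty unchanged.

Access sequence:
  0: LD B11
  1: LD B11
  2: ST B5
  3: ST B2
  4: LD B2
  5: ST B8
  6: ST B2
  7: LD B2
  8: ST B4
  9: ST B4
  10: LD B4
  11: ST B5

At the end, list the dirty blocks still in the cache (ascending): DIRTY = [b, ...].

0: R B11 -> L3 miss  d=-]
1: R B11 -> L3 hit  d=-]
2: W B5 -> L1 miss  d=D]
3: W B2 -> L2 miss  d=D]
4: R B2 -> L2 hit  d=D]
5: W B8 -> L0 miss  d=D]
6: W B2 -> L2 hit  d=D]
7: R B2 -> L2 hit  d=D]
8: W B4 -> L0 miss wb->B8  d=D]
9: W B4 -> L0 hit  d=D]
10: R B4 -> L0 hit  d=D]
11: W B5 -> L1 hit  d=D]

DIRTY = [2, 4, 5]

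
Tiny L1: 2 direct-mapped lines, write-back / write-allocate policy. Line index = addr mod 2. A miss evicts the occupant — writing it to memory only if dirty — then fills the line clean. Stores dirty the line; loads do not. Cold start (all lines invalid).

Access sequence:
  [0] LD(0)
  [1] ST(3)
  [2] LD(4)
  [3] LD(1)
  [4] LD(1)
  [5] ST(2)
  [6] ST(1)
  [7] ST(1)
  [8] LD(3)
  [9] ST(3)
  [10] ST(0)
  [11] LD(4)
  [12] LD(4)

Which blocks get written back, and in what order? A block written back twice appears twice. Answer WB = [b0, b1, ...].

0: R B0 → L0 miss [-]
1: W B3 → L1 miss [D]
2: R B4 → L0 miss [-]
3: R B1 → L1 miss wb→B3 [-]
4: R B1 → L1 hit [-]
5: W B2 → L0 miss [D]
6: W B1 → L1 hit [D]
7: W B1 → L1 hit [D]
8: R B3 → L1 miss wb→B1 [-]
9: W B3 → L1 hit [D]
10: W B0 → L0 miss wb→B2 [D]
11: R B4 → L0 miss wb→B0 [-]
12: R B4 → L0 hit [-]

WB = [3, 1, 2, 0]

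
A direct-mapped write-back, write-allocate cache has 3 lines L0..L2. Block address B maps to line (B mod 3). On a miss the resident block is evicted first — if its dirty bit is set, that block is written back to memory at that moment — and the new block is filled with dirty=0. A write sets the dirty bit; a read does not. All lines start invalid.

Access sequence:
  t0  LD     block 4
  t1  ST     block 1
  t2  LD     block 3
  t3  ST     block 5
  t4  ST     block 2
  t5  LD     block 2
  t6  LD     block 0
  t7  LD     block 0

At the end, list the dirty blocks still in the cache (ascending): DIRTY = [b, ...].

0: R B4 → L1 miss [-]
1: W B1 → L1 miss [D]
2: R B3 → L0 miss [-]
3: W B5 → L2 miss [D]
4: W B2 → L2 miss wb→B5 [D]
5: R B2 → L2 hit [D]
6: R B0 → L0 miss [-]
7: R B0 → L0 hit [-]

DIRTY = [1, 2]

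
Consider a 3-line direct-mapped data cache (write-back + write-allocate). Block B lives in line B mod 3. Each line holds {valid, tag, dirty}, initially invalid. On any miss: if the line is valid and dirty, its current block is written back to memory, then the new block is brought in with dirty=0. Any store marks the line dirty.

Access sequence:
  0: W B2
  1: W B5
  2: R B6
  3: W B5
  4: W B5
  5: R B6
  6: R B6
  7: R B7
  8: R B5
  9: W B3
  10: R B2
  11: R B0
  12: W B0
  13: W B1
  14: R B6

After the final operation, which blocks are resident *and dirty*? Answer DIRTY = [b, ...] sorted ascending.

DIRTY = [1]

  0 | W B2 → L2 miss [D]
  1 | W B5 → L2 miss wb→B2 [D]
  2 | R B6 → L0 miss [-]
  3 | W B5 → L2 hit [D]
  4 | W B5 → L2 hit [D]
  5 | R B6 → L0 hit [-]
  6 | R B6 → L0 hit [-]
  7 | R B7 → L1 miss [-]
  8 | R B5 → L2 hit [D]
  9 | W B3 → L0 miss [D]
  10 | R B2 → L2 miss wb→B5 [-]
  11 | R B0 → L0 miss wb→B3 [-]
  12 | W B0 → L0 hit [D]
  13 | W B1 → L1 miss [D]
  14 | R B6 → L0 miss wb→B0 [-]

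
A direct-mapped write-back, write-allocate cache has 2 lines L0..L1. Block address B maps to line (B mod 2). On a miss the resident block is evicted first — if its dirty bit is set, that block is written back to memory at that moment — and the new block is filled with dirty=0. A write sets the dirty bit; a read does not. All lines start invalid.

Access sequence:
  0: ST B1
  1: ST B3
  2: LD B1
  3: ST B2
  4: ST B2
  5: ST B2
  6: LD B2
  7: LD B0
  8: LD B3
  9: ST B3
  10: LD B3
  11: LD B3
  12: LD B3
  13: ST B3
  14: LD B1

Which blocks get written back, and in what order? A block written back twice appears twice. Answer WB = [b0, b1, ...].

WB = [1, 3, 2, 3]

  0 | W B1 → L1 miss [D]
  1 | W B3 → L1 miss wb→B1 [D]
  2 | R B1 → L1 miss wb→B3 [-]
  3 | W B2 → L0 miss [D]
  4 | W B2 → L0 hit [D]
  5 | W B2 → L0 hit [D]
  6 | R B2 → L0 hit [D]
  7 | R B0 → L0 miss wb→B2 [-]
  8 | R B3 → L1 miss [-]
  9 | W B3 → L1 hit [D]
  10 | R B3 → L1 hit [D]
  11 | R B3 → L1 hit [D]
  12 | R B3 → L1 hit [D]
  13 | W B3 → L1 hit [D]
  14 | R B1 → L1 miss wb→B3 [-]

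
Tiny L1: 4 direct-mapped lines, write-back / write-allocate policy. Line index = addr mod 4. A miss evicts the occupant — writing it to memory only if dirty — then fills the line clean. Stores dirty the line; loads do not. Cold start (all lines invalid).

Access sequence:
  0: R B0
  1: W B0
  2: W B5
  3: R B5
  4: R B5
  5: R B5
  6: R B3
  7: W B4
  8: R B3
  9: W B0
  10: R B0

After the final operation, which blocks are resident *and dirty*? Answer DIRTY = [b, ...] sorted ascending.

0: R B0 → L0 miss [-]
1: W B0 → L0 hit [D]
2: W B5 → L1 miss [D]
3: R B5 → L1 hit [D]
4: R B5 → L1 hit [D]
5: R B5 → L1 hit [D]
6: R B3 → L3 miss [-]
7: W B4 → L0 miss wb→B0 [D]
8: R B3 → L3 hit [-]
9: W B0 → L0 miss wb→B4 [D]
10: R B0 → L0 hit [D]

DIRTY = [0, 5]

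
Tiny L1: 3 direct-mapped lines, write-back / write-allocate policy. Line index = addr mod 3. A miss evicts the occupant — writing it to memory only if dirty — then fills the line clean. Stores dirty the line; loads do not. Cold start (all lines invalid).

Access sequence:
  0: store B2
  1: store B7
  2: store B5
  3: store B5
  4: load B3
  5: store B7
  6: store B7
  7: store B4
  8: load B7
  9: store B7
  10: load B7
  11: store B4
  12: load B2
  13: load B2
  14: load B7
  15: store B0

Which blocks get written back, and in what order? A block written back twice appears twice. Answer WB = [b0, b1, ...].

  0 | W B2 → L2 miss [D]
  1 | W B7 → L1 miss [D]
  2 | W B5 → L2 miss wb→B2 [D]
  3 | W B5 → L2 hit [D]
  4 | R B3 → L0 miss [-]
  5 | W B7 → L1 hit [D]
  6 | W B7 → L1 hit [D]
  7 | W B4 → L1 miss wb→B7 [D]
  8 | R B7 → L1 miss wb→B4 [-]
  9 | W B7 → L1 hit [D]
  10 | R B7 → L1 hit [D]
  11 | W B4 → L1 miss wb→B7 [D]
  12 | R B2 → L2 miss wb→B5 [-]
  13 | R B2 → L2 hit [-]
  14 | R B7 → L1 miss wb→B4 [-]
  15 | W B0 → L0 miss [D]

WB = [2, 7, 4, 7, 5, 4]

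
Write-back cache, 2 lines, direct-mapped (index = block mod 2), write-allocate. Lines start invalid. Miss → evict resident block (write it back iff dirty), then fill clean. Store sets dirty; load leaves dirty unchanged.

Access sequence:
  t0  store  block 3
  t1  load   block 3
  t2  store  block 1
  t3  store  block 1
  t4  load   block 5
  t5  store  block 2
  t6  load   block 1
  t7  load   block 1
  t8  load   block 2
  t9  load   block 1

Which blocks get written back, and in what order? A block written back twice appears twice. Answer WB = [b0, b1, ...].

0: W B3 -> L1 miss  d=D]
1: R B3 -> L1 hit  d=D]
2: W B1 -> L1 miss wb->B3  d=D]
3: W B1 -> L1 hit  d=D]
4: R B5 -> L1 miss wb->B1  d=-]
5: W B2 -> L0 miss  d=D]
6: R B1 -> L1 miss  d=-]
7: R B1 -> L1 hit  d=-]
8: R B2 -> L0 hit  d=D]
9: R B1 -> L1 hit  d=-]

WB = [3, 1]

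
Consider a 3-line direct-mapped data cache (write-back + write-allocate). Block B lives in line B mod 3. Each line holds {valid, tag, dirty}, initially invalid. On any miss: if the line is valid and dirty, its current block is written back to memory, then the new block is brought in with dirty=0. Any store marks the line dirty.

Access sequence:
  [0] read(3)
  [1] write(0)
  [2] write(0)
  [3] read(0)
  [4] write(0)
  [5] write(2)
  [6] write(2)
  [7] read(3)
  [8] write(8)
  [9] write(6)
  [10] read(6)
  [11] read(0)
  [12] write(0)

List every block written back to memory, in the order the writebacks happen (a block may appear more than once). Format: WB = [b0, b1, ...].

WB = [0, 2, 6]

  0 | R B3 → L0 miss [-]
  1 | W B0 → L0 miss [D]
  2 | W B0 → L0 hit [D]
  3 | R B0 → L0 hit [D]
  4 | W B0 → L0 hit [D]
  5 | W B2 → L2 miss [D]
  6 | W B2 → L2 hit [D]
  7 | R B3 → L0 miss wb→B0 [-]
  8 | W B8 → L2 miss wb→B2 [D]
  9 | W B6 → L0 miss [D]
  10 | R B6 → L0 hit [D]
  11 | R B0 → L0 miss wb→B6 [-]
  12 | W B0 → L0 hit [D]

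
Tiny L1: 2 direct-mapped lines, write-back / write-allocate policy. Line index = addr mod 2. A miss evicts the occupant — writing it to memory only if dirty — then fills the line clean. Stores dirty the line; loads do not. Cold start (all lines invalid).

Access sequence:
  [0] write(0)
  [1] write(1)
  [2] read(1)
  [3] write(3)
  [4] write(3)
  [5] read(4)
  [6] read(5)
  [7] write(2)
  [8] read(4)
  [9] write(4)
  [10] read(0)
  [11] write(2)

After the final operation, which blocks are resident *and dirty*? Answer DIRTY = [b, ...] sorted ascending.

DIRTY = [2]

0: W B0 -> L0 miss  d=D]
1: W B1 -> L1 miss  d=D]
2: R B1 -> L1 hit  d=D]
3: W B3 -> L1 miss wb->B1  d=D]
4: W B3 -> L1 hit  d=D]
5: R B4 -> L0 miss wb->B0  d=-]
6: R B5 -> L1 miss wb->B3  d=-]
7: W B2 -> L0 miss  d=D]
8: R B4 -> L0 miss wb->B2  d=-]
9: W B4 -> L0 hit  d=D]
10: R B0 -> L0 miss wb->B4  d=-]
11: W B2 -> L0 miss  d=D]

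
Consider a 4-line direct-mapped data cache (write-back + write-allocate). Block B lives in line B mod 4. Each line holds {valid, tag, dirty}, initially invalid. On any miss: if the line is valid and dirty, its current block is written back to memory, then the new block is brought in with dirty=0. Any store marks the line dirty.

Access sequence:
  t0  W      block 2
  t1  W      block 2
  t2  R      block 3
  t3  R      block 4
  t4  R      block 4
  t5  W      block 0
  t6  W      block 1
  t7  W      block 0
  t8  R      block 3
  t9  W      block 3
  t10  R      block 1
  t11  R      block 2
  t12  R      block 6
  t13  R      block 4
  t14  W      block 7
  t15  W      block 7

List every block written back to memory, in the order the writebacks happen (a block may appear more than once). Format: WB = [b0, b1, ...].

0: W B2 -> L2 miss  d=D]
1: W B2 -> L2 hit  d=D]
2: R B3 -> L3 miss  d=-]
3: R B4 -> L0 miss  d=-]
4: R B4 -> L0 hit  d=-]
5: W B0 -> L0 miss  d=D]
6: W B1 -> L1 miss  d=D]
7: W B0 -> L0 hit  d=D]
8: R B3 -> L3 hit  d=-]
9: W B3 -> L3 hit  d=D]
10: R B1 -> L1 hit  d=D]
11: R B2 -> L2 hit  d=D]
12: R B6 -> L2 miss wb->B2  d=-]
13: R B4 -> L0 miss wb->B0  d=-]
14: W B7 -> L3 miss wb->B3  d=D]
15: W B7 -> L3 hit  d=D]

WB = [2, 0, 3]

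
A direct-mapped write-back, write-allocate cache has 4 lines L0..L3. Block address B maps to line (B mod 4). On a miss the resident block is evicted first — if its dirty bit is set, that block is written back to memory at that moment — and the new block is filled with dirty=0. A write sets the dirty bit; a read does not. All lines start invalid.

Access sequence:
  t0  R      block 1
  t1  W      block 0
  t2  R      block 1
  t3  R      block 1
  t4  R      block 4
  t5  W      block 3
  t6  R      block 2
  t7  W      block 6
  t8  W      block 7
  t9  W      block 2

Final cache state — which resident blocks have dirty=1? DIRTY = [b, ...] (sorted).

0: R B1 -> L1 miss  d=-]
1: W B0 -> L0 miss  d=D]
2: R B1 -> L1 hit  d=-]
3: R B1 -> L1 hit  d=-]
4: R B4 -> L0 miss wb->B0  d=-]
5: W B3 -> L3 miss  d=D]
6: R B2 -> L2 miss  d=-]
7: W B6 -> L2 miss  d=D]
8: W B7 -> L3 miss wb->B3  d=D]
9: W B2 -> L2 miss wb->B6  d=D]

DIRTY = [2, 7]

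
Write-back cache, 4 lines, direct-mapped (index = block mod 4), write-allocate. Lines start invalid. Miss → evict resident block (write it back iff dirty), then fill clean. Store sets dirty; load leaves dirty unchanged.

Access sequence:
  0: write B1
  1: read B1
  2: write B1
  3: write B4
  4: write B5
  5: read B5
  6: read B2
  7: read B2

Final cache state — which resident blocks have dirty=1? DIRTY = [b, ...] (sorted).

  0 | W B1 → L1 miss [D]
  1 | R B1 → L1 hit [D]
  2 | W B1 → L1 hit [D]
  3 | W B4 → L0 miss [D]
  4 | W B5 → L1 miss wb→B1 [D]
  5 | R B5 → L1 hit [D]
  6 | R B2 → L2 miss [-]
  7 | R B2 → L2 hit [-]

DIRTY = [4, 5]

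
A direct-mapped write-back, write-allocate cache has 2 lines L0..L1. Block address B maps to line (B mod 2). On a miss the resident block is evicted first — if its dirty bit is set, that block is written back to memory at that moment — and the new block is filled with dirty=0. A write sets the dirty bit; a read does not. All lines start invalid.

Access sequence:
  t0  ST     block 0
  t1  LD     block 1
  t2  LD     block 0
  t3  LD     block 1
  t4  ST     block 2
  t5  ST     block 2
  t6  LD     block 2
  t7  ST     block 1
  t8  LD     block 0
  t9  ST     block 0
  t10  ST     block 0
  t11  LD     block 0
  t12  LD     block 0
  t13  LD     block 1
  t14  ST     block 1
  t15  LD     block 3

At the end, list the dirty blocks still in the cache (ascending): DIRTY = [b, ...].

0: W B0 → L0 miss [D]
1: R B1 → L1 miss [-]
2: R B0 → L0 hit [D]
3: R B1 → L1 hit [-]
4: W B2 → L0 miss wb→B0 [D]
5: W B2 → L0 hit [D]
6: R B2 → L0 hit [D]
7: W B1 → L1 hit [D]
8: R B0 → L0 miss wb→B2 [-]
9: W B0 → L0 hit [D]
10: W B0 → L0 hit [D]
11: R B0 → L0 hit [D]
12: R B0 → L0 hit [D]
13: R B1 → L1 hit [D]
14: W B1 → L1 hit [D]
15: R B3 → L1 miss wb→B1 [-]

DIRTY = [0]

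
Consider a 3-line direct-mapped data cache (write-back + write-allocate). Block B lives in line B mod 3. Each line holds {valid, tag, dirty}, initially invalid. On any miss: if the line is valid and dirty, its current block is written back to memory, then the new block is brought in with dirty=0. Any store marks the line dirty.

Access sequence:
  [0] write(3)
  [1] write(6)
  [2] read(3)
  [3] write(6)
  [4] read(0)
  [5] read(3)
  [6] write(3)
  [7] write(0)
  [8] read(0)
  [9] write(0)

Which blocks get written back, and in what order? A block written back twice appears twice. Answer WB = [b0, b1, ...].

WB = [3, 6, 6, 3]

0: W B3 → L0 miss [D]
1: W B6 → L0 miss wb→B3 [D]
2: R B3 → L0 miss wb→B6 [-]
3: W B6 → L0 miss [D]
4: R B0 → L0 miss wb→B6 [-]
5: R B3 → L0 miss [-]
6: W B3 → L0 hit [D]
7: W B0 → L0 miss wb→B3 [D]
8: R B0 → L0 hit [D]
9: W B0 → L0 hit [D]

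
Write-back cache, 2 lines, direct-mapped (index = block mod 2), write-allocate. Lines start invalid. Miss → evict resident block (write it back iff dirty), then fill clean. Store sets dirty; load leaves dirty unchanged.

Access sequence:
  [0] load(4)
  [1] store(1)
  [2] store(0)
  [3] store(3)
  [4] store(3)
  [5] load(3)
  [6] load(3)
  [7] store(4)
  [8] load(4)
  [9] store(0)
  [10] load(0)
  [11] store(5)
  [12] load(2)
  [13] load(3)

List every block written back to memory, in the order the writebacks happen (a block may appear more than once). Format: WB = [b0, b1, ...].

WB = [1, 0, 4, 3, 0, 5]

  0 | R B4 → L0 miss [-]
  1 | W B1 → L1 miss [D]
  2 | W B0 → L0 miss [D]
  3 | W B3 → L1 miss wb→B1 [D]
  4 | W B3 → L1 hit [D]
  5 | R B3 → L1 hit [D]
  6 | R B3 → L1 hit [D]
  7 | W B4 → L0 miss wb→B0 [D]
  8 | R B4 → L0 hit [D]
  9 | W B0 → L0 miss wb→B4 [D]
  10 | R B0 → L0 hit [D]
  11 | W B5 → L1 miss wb→B3 [D]
  12 | R B2 → L0 miss wb→B0 [-]
  13 | R B3 → L1 miss wb→B5 [-]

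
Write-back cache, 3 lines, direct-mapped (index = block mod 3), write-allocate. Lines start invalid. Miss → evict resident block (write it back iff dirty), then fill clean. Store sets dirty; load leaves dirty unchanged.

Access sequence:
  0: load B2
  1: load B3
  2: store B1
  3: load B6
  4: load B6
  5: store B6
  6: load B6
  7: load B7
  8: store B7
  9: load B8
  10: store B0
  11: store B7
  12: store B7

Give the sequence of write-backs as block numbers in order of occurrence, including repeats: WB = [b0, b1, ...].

WB = [1, 6]

0: R B2 → L2 miss [-]
1: R B3 → L0 miss [-]
2: W B1 → L1 miss [D]
3: R B6 → L0 miss [-]
4: R B6 → L0 hit [-]
5: W B6 → L0 hit [D]
6: R B6 → L0 hit [D]
7: R B7 → L1 miss wb→B1 [-]
8: W B7 → L1 hit [D]
9: R B8 → L2 miss [-]
10: W B0 → L0 miss wb→B6 [D]
11: W B7 → L1 hit [D]
12: W B7 → L1 hit [D]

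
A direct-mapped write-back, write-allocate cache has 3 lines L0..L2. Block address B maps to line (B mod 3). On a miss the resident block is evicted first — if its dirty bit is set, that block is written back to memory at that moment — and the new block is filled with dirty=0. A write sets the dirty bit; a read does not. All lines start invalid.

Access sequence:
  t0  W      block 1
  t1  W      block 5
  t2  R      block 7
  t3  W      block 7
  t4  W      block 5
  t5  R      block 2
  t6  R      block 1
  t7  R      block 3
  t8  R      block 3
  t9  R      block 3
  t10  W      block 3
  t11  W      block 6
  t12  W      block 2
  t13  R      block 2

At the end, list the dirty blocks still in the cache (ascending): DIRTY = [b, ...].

0: W B1 → L1 miss [D]
1: W B5 → L2 miss [D]
2: R B7 → L1 miss wb→B1 [-]
3: W B7 → L1 hit [D]
4: W B5 → L2 hit [D]
5: R B2 → L2 miss wb→B5 [-]
6: R B1 → L1 miss wb→B7 [-]
7: R B3 → L0 miss [-]
8: R B3 → L0 hit [-]
9: R B3 → L0 hit [-]
10: W B3 → L0 hit [D]
11: W B6 → L0 miss wb→B3 [D]
12: W B2 → L2 hit [D]
13: R B2 → L2 hit [D]

DIRTY = [2, 6]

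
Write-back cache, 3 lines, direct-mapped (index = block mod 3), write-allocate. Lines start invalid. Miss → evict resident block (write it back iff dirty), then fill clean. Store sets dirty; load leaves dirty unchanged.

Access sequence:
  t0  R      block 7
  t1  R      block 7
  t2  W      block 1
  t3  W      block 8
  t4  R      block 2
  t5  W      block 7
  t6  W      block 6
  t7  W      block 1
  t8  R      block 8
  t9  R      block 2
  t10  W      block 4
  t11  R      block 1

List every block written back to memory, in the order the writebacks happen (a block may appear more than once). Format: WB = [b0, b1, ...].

  0 | R B7 → L1 miss [-]
  1 | R B7 → L1 hit [-]
  2 | W B1 → L1 miss [D]
  3 | W B8 → L2 miss [D]
  4 | R B2 → L2 miss wb→B8 [-]
  5 | W B7 → L1 miss wb→B1 [D]
  6 | W B6 → L0 miss [D]
  7 | W B1 → L1 miss wb→B7 [D]
  8 | R B8 → L2 miss [-]
  9 | R B2 → L2 miss [-]
  10 | W B4 → L1 miss wb→B1 [D]
  11 | R B1 → L1 miss wb→B4 [-]

WB = [8, 1, 7, 1, 4]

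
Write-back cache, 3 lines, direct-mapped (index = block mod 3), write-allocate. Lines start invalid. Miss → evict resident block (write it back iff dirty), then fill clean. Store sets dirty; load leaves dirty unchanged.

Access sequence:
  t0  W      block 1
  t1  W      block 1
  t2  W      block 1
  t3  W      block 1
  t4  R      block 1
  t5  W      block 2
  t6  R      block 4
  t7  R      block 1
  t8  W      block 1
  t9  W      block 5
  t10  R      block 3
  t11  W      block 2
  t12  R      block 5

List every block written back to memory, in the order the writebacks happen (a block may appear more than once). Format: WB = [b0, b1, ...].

WB = [1, 2, 5, 2]

0: W B1 -> L1 miss  d=D]
1: W B1 -> L1 hit  d=D]
2: W B1 -> L1 hit  d=D]
3: W B1 -> L1 hit  d=D]
4: R B1 -> L1 hit  d=D]
5: W B2 -> L2 miss  d=D]
6: R B4 -> L1 miss wb->B1  d=-]
7: R B1 -> L1 miss  d=-]
8: W B1 -> L1 hit  d=D]
9: W B5 -> L2 miss wb->B2  d=D]
10: R B3 -> L0 miss  d=-]
11: W B2 -> L2 miss wb->B5  d=D]
12: R B5 -> L2 miss wb->B2  d=-]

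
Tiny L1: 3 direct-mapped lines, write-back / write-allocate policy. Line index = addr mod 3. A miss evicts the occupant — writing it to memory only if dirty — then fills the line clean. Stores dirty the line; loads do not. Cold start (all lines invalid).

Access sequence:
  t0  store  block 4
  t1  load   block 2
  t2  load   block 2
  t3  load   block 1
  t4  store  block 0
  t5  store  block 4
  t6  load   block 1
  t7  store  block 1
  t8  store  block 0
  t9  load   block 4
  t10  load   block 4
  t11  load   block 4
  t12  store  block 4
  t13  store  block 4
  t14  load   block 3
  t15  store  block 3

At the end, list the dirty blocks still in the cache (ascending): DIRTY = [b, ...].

DIRTY = [3, 4]

0: W B4 → L1 miss [D]
1: R B2 → L2 miss [-]
2: R B2 → L2 hit [-]
3: R B1 → L1 miss wb→B4 [-]
4: W B0 → L0 miss [D]
5: W B4 → L1 miss [D]
6: R B1 → L1 miss wb→B4 [-]
7: W B1 → L1 hit [D]
8: W B0 → L0 hit [D]
9: R B4 → L1 miss wb→B1 [-]
10: R B4 → L1 hit [-]
11: R B4 → L1 hit [-]
12: W B4 → L1 hit [D]
13: W B4 → L1 hit [D]
14: R B3 → L0 miss wb→B0 [-]
15: W B3 → L0 hit [D]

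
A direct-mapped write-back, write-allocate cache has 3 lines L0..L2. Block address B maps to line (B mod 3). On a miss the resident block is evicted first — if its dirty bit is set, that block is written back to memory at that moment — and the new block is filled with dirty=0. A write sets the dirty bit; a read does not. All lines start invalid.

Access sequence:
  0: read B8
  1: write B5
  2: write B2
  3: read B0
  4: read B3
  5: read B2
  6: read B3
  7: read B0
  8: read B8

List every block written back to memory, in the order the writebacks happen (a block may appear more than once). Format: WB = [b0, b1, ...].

WB = [5, 2]

  0 | R B8 → L2 miss [-]
  1 | W B5 → L2 miss [D]
  2 | W B2 → L2 miss wb→B5 [D]
  3 | R B0 → L0 miss [-]
  4 | R B3 → L0 miss [-]
  5 | R B2 → L2 hit [D]
  6 | R B3 → L0 hit [-]
  7 | R B0 → L0 miss [-]
  8 | R B8 → L2 miss wb→B2 [-]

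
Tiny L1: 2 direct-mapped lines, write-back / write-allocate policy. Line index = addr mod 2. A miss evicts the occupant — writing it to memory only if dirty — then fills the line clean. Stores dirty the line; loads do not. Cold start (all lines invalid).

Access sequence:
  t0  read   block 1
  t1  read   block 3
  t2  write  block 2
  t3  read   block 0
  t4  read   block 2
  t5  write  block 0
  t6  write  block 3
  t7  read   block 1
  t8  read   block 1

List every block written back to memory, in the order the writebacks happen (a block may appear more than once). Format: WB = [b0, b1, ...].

WB = [2, 3]

0: R B1 -> L1 miss  d=-]
1: R B3 -> L1 miss  d=-]
2: W B2 -> L0 miss  d=D]
3: R B0 -> L0 miss wb->B2  d=-]
4: R B2 -> L0 miss  d=-]
5: W B0 -> L0 miss  d=D]
6: W B3 -> L1 hit  d=D]
7: R B1 -> L1 miss wb->B3  d=-]
8: R B1 -> L1 hit  d=-]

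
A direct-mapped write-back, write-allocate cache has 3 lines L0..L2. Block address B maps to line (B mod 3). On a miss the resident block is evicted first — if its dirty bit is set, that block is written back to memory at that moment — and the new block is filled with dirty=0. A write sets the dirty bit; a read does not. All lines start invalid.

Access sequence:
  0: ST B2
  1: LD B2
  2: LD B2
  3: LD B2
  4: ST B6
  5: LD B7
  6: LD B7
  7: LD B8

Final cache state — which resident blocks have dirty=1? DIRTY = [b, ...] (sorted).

DIRTY = [6]

0: W B2 -> L2 miss  d=D]
1: R B2 -> L2 hit  d=D]
2: R B2 -> L2 hit  d=D]
3: R B2 -> L2 hit  d=D]
4: W B6 -> L0 miss  d=D]
5: R B7 -> L1 miss  d=-]
6: R B7 -> L1 hit  d=-]
7: R B8 -> L2 miss wb->B2  d=-]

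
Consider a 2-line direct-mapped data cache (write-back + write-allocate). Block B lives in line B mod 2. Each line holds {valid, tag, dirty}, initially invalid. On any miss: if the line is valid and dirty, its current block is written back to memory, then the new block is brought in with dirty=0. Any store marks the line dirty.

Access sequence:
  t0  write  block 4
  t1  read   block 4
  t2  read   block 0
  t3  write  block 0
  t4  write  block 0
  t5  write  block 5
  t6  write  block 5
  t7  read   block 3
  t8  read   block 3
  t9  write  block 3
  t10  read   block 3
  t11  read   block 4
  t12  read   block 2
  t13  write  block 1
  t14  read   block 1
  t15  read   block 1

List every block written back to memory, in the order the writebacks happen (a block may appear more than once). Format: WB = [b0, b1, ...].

WB = [4, 5, 0, 3]

  0 | W B4 → L0 miss [D]
  1 | R B4 → L0 hit [D]
  2 | R B0 → L0 miss wb→B4 [-]
  3 | W B0 → L0 hit [D]
  4 | W B0 → L0 hit [D]
  5 | W B5 → L1 miss [D]
  6 | W B5 → L1 hit [D]
  7 | R B3 → L1 miss wb→B5 [-]
  8 | R B3 → L1 hit [-]
  9 | W B3 → L1 hit [D]
  10 | R B3 → L1 hit [D]
  11 | R B4 → L0 miss wb→B0 [-]
  12 | R B2 → L0 miss [-]
  13 | W B1 → L1 miss wb→B3 [D]
  14 | R B1 → L1 hit [D]
  15 | R B1 → L1 hit [D]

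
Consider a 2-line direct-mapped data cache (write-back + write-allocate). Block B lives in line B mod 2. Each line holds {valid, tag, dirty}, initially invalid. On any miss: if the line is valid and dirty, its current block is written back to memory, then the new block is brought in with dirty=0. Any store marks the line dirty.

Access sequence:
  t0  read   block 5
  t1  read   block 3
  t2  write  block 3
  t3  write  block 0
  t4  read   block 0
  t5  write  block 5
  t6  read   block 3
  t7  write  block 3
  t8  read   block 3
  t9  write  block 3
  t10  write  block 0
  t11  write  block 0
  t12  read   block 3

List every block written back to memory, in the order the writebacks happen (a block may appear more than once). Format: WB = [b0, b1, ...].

  0 | R B5 → L1 miss [-]
  1 | R B3 → L1 miss [-]
  2 | W B3 → L1 hit [D]
  3 | W B0 → L0 miss [D]
  4 | R B0 → L0 hit [D]
  5 | W B5 → L1 miss wb→B3 [D]
  6 | R B3 → L1 miss wb→B5 [-]
  7 | W B3 → L1 hit [D]
  8 | R B3 → L1 hit [D]
  9 | W B3 → L1 hit [D]
  10 | W B0 → L0 hit [D]
  11 | W B0 → L0 hit [D]
  12 | R B3 → L1 hit [D]

WB = [3, 5]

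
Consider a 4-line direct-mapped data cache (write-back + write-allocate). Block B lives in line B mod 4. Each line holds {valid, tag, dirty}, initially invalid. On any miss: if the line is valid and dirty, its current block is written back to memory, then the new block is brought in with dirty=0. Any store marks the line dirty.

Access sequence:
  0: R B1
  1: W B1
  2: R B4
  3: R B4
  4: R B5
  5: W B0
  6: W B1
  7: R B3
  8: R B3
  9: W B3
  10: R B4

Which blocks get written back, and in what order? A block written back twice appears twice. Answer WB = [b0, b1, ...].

WB = [1, 0]

  0 | R B1 → L1 miss [-]
  1 | W B1 → L1 hit [D]
  2 | R B4 → L0 miss [-]
  3 | R B4 → L0 hit [-]
  4 | R B5 → L1 miss wb→B1 [-]
  5 | W B0 → L0 miss [D]
  6 | W B1 → L1 miss [D]
  7 | R B3 → L3 miss [-]
  8 | R B3 → L3 hit [-]
  9 | W B3 → L3 hit [D]
  10 | R B4 → L0 miss wb→B0 [-]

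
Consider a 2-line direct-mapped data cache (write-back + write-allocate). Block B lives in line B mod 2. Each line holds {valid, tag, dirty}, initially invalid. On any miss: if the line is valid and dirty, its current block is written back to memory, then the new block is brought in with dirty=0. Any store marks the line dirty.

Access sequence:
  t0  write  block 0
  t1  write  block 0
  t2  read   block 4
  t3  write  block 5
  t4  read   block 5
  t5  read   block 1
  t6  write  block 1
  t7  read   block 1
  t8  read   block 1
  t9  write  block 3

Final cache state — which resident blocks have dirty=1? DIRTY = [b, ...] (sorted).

0: W B0 → L0 miss [D]
1: W B0 → L0 hit [D]
2: R B4 → L0 miss wb→B0 [-]
3: W B5 → L1 miss [D]
4: R B5 → L1 hit [D]
5: R B1 → L1 miss wb→B5 [-]
6: W B1 → L1 hit [D]
7: R B1 → L1 hit [D]
8: R B1 → L1 hit [D]
9: W B3 → L1 miss wb→B1 [D]

DIRTY = [3]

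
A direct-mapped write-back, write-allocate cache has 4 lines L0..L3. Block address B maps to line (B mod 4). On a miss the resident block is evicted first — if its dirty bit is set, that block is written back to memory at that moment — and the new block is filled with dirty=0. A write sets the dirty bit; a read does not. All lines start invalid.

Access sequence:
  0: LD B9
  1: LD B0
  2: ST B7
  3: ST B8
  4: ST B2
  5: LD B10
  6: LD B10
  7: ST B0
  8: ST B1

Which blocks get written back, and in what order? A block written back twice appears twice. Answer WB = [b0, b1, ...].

0: R B9 → L1 miss [-]
1: R B0 → L0 miss [-]
2: W B7 → L3 miss [D]
3: W B8 → L0 miss [D]
4: W B2 → L2 miss [D]
5: R B10 → L2 miss wb→B2 [-]
6: R B10 → L2 hit [-]
7: W B0 → L0 miss wb→B8 [D]
8: W B1 → L1 miss [D]

WB = [2, 8]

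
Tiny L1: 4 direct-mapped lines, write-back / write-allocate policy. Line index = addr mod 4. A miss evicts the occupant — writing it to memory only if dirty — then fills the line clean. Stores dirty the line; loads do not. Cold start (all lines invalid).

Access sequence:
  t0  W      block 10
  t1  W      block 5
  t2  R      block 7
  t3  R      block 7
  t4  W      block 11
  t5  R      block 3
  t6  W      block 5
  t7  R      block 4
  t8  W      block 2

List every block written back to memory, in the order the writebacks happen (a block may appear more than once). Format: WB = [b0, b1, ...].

WB = [11, 10]

0: W B10 -> L2 miss  d=D]
1: W B5 -> L1 miss  d=D]
2: R B7 -> L3 miss  d=-]
3: R B7 -> L3 hit  d=-]
4: W B11 -> L3 miss  d=D]
5: R B3 -> L3 miss wb->B11  d=-]
6: W B5 -> L1 hit  d=D]
7: R B4 -> L0 miss  d=-]
8: W B2 -> L2 miss wb->B10  d=D]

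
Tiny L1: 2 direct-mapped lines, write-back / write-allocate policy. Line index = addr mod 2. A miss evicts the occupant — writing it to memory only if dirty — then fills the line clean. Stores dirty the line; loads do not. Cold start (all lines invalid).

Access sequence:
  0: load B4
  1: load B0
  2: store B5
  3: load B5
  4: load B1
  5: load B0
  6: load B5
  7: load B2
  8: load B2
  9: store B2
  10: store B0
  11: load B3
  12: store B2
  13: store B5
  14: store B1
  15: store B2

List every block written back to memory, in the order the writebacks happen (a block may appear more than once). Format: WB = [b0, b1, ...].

WB = [5, 2, 0, 5]

  0 | R B4 → L0 miss [-]
  1 | R B0 → L0 miss [-]
  2 | W B5 → L1 miss [D]
  3 | R B5 → L1 hit [D]
  4 | R B1 → L1 miss wb→B5 [-]
  5 | R B0 → L0 hit [-]
  6 | R B5 → L1 miss [-]
  7 | R B2 → L0 miss [-]
  8 | R B2 → L0 hit [-]
  9 | W B2 → L0 hit [D]
  10 | W B0 → L0 miss wb→B2 [D]
  11 | R B3 → L1 miss [-]
  12 | W B2 → L0 miss wb→B0 [D]
  13 | W B5 → L1 miss [D]
  14 | W B1 → L1 miss wb→B5 [D]
  15 | W B2 → L0 hit [D]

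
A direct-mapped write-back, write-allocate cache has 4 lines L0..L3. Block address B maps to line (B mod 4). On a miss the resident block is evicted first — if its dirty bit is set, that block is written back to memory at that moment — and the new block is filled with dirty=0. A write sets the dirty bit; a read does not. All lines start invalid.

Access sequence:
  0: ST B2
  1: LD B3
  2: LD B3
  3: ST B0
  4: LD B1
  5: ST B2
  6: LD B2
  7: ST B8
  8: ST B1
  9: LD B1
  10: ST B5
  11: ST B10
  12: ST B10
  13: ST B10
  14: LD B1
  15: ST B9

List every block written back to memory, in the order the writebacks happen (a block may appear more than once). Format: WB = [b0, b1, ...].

WB = [0, 1, 2, 5]

  0 | W B2 → L2 miss [D]
  1 | R B3 → L3 miss [-]
  2 | R B3 → L3 hit [-]
  3 | W B0 → L0 miss [D]
  4 | R B1 → L1 miss [-]
  5 | W B2 → L2 hit [D]
  6 | R B2 → L2 hit [D]
  7 | W B8 → L0 miss wb→B0 [D]
  8 | W B1 → L1 hit [D]
  9 | R B1 → L1 hit [D]
  10 | W B5 → L1 miss wb→B1 [D]
  11 | W B10 → L2 miss wb→B2 [D]
  12 | W B10 → L2 hit [D]
  13 | W B10 → L2 hit [D]
  14 | R B1 → L1 miss wb→B5 [-]
  15 | W B9 → L1 miss [D]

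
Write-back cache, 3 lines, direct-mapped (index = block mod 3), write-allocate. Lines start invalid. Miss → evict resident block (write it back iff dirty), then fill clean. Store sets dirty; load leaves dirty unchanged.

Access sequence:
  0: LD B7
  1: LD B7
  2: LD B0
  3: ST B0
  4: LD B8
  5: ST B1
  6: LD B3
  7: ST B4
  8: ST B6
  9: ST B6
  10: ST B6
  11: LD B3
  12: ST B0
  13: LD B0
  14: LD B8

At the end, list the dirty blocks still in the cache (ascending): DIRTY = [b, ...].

0: R B7 → L1 miss [-]
1: R B7 → L1 hit [-]
2: R B0 → L0 miss [-]
3: W B0 → L0 hit [D]
4: R B8 → L2 miss [-]
5: W B1 → L1 miss [D]
6: R B3 → L0 miss wb→B0 [-]
7: W B4 → L1 miss wb→B1 [D]
8: W B6 → L0 miss [D]
9: W B6 → L0 hit [D]
10: W B6 → L0 hit [D]
11: R B3 → L0 miss wb→B6 [-]
12: W B0 → L0 miss [D]
13: R B0 → L0 hit [D]
14: R B8 → L2 hit [-]

DIRTY = [0, 4]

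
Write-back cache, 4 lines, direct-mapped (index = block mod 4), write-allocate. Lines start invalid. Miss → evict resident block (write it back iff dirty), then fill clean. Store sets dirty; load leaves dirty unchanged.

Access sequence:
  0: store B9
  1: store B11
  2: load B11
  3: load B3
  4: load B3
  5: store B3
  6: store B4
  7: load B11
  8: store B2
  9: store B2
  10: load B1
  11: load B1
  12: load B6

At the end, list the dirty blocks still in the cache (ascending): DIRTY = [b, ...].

0: W B9 -> L1 miss  d=D]
1: W B11 -> L3 miss  d=D]
2: R B11 -> L3 hit  d=D]
3: R B3 -> L3 miss wb->B11  d=-]
4: R B3 -> L3 hit  d=-]
5: W B3 -> L3 hit  d=D]
6: W B4 -> L0 miss  d=D]
7: R B11 -> L3 miss wb->B3  d=-]
8: W B2 -> L2 miss  d=D]
9: W B2 -> L2 hit  d=D]
10: R B1 -> L1 miss wb->B9  d=-]
11: R B1 -> L1 hit  d=-]
12: R B6 -> L2 miss wb->B2  d=-]

DIRTY = [4]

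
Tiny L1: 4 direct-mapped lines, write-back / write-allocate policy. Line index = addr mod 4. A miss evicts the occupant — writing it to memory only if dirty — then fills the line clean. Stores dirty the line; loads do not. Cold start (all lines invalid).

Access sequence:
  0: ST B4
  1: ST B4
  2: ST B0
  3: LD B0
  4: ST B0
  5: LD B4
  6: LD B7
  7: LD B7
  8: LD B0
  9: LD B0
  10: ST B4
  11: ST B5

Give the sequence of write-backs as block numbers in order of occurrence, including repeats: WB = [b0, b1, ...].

  0 | W B4 → L0 miss [D]
  1 | W B4 → L0 hit [D]
  2 | W B0 → L0 miss wb→B4 [D]
  3 | R B0 → L0 hit [D]
  4 | W B0 → L0 hit [D]
  5 | R B4 → L0 miss wb→B0 [-]
  6 | R B7 → L3 miss [-]
  7 | R B7 → L3 hit [-]
  8 | R B0 → L0 miss [-]
  9 | R B0 → L0 hit [-]
  10 | W B4 → L0 miss [D]
  11 | W B5 → L1 miss [D]

WB = [4, 0]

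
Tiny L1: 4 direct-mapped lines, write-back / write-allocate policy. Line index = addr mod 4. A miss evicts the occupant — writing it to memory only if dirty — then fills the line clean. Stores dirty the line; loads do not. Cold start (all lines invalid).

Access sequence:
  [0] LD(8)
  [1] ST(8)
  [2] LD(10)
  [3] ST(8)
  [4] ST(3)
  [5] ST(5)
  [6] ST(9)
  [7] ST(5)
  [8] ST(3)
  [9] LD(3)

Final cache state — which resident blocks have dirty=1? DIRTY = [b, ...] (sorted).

0: R B8 -> L0 miss  d=-]
1: W B8 -> L0 hit  d=D]
2: R B10 -> L2 miss  d=-]
3: W B8 -> L0 hit  d=D]
4: W B3 -> L3 miss  d=D]
5: W B5 -> L1 miss  d=D]
6: W B9 -> L1 miss wb->B5  d=D]
7: W B5 -> L1 miss wb->B9  d=D]
8: W B3 -> L3 hit  d=D]
9: R B3 -> L3 hit  d=D]

DIRTY = [3, 5, 8]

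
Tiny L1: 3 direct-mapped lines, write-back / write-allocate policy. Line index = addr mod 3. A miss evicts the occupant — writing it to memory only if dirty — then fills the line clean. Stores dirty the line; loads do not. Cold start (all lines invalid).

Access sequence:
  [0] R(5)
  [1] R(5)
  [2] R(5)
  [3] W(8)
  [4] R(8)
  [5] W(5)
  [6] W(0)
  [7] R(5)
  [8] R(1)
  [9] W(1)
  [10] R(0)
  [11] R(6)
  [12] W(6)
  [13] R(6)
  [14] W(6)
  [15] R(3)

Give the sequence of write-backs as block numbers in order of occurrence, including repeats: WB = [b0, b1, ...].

WB = [8, 0, 6]

0: R B5 → L2 miss [-]
1: R B5 → L2 hit [-]
2: R B5 → L2 hit [-]
3: W B8 → L2 miss [D]
4: R B8 → L2 hit [D]
5: W B5 → L2 miss wb→B8 [D]
6: W B0 → L0 miss [D]
7: R B5 → L2 hit [D]
8: R B1 → L1 miss [-]
9: W B1 → L1 hit [D]
10: R B0 → L0 hit [D]
11: R B6 → L0 miss wb→B0 [-]
12: W B6 → L0 hit [D]
13: R B6 → L0 hit [D]
14: W B6 → L0 hit [D]
15: R B3 → L0 miss wb→B6 [-]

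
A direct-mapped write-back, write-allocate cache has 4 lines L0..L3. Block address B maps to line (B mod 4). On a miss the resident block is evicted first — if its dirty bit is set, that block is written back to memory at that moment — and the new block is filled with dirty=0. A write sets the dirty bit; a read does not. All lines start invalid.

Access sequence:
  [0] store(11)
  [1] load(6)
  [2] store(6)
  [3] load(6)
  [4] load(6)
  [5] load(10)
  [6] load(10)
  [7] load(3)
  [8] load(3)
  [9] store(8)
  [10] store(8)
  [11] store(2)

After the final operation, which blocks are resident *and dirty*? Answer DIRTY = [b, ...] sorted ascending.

DIRTY = [2, 8]

0: W B11 -> L3 miss  d=D]
1: R B6 -> L2 miss  d=-]
2: W B6 -> L2 hit  d=D]
3: R B6 -> L2 hit  d=D]
4: R B6 -> L2 hit  d=D]
5: R B10 -> L2 miss wb->B6  d=-]
6: R B10 -> L2 hit  d=-]
7: R B3 -> L3 miss wb->B11  d=-]
8: R B3 -> L3 hit  d=-]
9: W B8 -> L0 miss  d=D]
10: W B8 -> L0 hit  d=D]
11: W B2 -> L2 miss  d=D]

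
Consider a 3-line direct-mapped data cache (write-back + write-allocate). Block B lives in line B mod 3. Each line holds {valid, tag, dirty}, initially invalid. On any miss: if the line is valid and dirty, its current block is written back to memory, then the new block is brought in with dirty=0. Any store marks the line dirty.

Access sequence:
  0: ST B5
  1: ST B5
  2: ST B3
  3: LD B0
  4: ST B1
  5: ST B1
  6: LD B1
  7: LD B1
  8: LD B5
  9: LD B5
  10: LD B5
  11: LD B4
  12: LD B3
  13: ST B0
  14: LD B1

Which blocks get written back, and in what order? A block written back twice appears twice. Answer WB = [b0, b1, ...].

0: W B5 -> L2 miss  d=D]
1: W B5 -> L2 hit  d=D]
2: W B3 -> L0 miss  d=D]
3: R B0 -> L0 miss wb->B3  d=-]
4: W B1 -> L1 miss  d=D]
5: W B1 -> L1 hit  d=D]
6: R B1 -> L1 hit  d=D]
7: R B1 -> L1 hit  d=D]
8: R B5 -> L2 hit  d=D]
9: R B5 -> L2 hit  d=D]
10: R B5 -> L2 hit  d=D]
11: R B4 -> L1 miss wb->B1  d=-]
12: R B3 -> L0 miss  d=-]
13: W B0 -> L0 miss  d=D]
14: R B1 -> L1 miss  d=-]

WB = [3, 1]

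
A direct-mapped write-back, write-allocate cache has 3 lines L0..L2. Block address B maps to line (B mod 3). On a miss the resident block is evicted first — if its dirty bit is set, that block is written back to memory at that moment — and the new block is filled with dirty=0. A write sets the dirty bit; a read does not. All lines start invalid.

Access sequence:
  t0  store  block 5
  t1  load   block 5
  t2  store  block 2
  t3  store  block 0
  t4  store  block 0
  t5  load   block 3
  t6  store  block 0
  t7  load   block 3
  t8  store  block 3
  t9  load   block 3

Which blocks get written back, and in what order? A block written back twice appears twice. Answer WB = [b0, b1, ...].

0: W B5 -> L2 miss  d=D]
1: R B5 -> L2 hit  d=D]
2: W B2 -> L2 miss wb->B5  d=D]
3: W B0 -> L0 miss  d=D]
4: W B0 -> L0 hit  d=D]
5: R B3 -> L0 miss wb->B0  d=-]
6: W B0 -> L0 miss  d=D]
7: R B3 -> L0 miss wb->B0  d=-]
8: W B3 -> L0 hit  d=D]
9: R B3 -> L0 hit  d=D]

WB = [5, 0, 0]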